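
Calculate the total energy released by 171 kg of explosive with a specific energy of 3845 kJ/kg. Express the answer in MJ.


Energy = mass * specific_energy / 1000
= 171 * 3845 / 1000
= 657495 / 1000
= 657.495 MJ

657.495 MJ


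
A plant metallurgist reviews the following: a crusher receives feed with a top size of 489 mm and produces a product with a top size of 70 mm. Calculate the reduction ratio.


Reduction ratio = feed size / product size
= 489 / 70
= 6.9857

6.9857


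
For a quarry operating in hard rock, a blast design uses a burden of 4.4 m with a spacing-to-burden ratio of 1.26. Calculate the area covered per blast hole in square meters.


First, find the spacing:
Spacing = burden * ratio = 4.4 * 1.26
= 5.544 m
Then, calculate the area:
Area = burden * spacing = 4.4 * 5.544
= 24.3936 m^2

24.3936 m^2


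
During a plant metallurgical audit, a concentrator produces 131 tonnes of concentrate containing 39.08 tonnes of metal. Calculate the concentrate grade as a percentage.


29.8321%

Grade = (metal in concentrate / concentrate mass) * 100
= (39.08 / 131) * 100
= 0.2983206107 * 100
= 29.8321%


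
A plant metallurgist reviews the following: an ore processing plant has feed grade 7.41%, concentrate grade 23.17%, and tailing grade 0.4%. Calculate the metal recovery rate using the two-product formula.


Using the two-product formula:
R = 100 * c * (f - t) / (f * (c - t))
Numerator = 100 * 23.17 * (7.41 - 0.4)
= 100 * 23.17 * 7.01
= 16242.17
Denominator = 7.41 * (23.17 - 0.4)
= 7.41 * 22.77
= 168.7257
R = 16242.17 / 168.7257
= 96.2638%

96.2638%


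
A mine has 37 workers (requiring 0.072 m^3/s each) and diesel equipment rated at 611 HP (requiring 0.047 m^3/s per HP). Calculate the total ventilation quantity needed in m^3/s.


Airflow for workers:
Q_people = 37 * 0.072 = 2.664 m^3/s
Airflow for diesel equipment:
Q_diesel = 611 * 0.047 = 28.717 m^3/s
Total ventilation:
Q_total = 2.664 + 28.717
= 31.381 m^3/s

31.381 m^3/s


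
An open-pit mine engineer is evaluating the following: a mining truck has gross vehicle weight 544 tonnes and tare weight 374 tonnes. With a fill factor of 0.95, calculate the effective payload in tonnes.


Maximum payload = gross - tare
= 544 - 374 = 170 tonnes
Effective payload = max payload * fill factor
= 170 * 0.95
= 161.5 tonnes

161.5 tonnes


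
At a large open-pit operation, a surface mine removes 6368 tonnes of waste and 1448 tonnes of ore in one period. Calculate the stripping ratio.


4.3978

Stripping ratio = waste tonnage / ore tonnage
= 6368 / 1448
= 4.3978


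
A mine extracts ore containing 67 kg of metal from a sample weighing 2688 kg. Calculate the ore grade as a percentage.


Ore grade = (metal mass / ore mass) * 100
= (67 / 2688) * 100
= 0.02492559524 * 100
= 2.4926%

2.4926%


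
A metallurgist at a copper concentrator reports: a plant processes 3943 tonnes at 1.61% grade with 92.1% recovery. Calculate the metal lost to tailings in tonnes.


5.0151 tonnes

Total metal in feed:
= 3943 * 1.61 / 100 = 63.4823 tonnes
Metal recovered:
= 63.4823 * 92.1 / 100 = 58.4671983 tonnes
Metal lost to tailings:
= 63.4823 - 58.4671983
= 5.0151 tonnes


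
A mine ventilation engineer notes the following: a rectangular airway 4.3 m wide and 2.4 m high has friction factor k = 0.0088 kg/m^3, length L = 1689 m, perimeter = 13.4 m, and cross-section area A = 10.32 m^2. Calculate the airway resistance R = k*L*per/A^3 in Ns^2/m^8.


Compute the numerator:
k * L * per = 0.0088 * 1689 * 13.4
= 199.16688
Compute the denominator:
A^3 = 10.32^3 = 1099.104768
Resistance:
R = 199.16688 / 1099.104768
= 0.1812 Ns^2/m^8

0.1812 Ns^2/m^8


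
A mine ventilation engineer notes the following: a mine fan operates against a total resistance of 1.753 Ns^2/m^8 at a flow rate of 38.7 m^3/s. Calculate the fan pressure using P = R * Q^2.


Compute Q^2:
Q^2 = 38.7^2 = 1497.69
Compute pressure:
P = R * Q^2 = 1.753 * 1497.69
= 2625.4506 Pa

2625.4506 Pa


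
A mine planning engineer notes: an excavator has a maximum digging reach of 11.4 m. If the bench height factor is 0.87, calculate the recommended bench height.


Bench height = reach * factor
= 11.4 * 0.87
= 9.918 m

9.918 m


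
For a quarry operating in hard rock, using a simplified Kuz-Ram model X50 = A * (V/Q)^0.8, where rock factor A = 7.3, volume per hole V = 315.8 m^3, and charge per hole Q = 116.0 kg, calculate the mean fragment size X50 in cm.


Compute V/Q:
V/Q = 315.8 / 116.0 = 2.722413793
Raise to the power 0.8:
(V/Q)^0.8 = 2.722413793^0.8 = 2.228246891
Multiply by A:
X50 = 7.3 * 2.228246891
= 16.2662 cm

16.2662 cm


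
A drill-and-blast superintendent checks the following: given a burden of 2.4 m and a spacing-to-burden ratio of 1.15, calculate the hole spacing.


2.76 m

Spacing = burden * ratio
= 2.4 * 1.15
= 2.76 m


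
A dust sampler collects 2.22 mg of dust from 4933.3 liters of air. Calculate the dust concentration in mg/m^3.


0.45 mg/m^3

Convert liters to m^3: 1 m^3 = 1000 L
Concentration = mass / volume * 1000
= 2.22 / 4933.3 * 1000
= 0.0004500030406 * 1000
= 0.45 mg/m^3


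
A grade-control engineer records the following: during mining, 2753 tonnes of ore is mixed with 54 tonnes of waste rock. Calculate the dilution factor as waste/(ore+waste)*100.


Total material = ore + waste
= 2753 + 54 = 2807 tonnes
Dilution = waste / total * 100
= 54 / 2807 * 100
= 0.01923762024 * 100
= 1.9238%

1.9238%


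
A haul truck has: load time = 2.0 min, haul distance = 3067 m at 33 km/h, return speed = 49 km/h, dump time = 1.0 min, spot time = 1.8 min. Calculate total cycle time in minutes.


Convert haul speed to m/min: 33 * 1000/60 = 550 m/min
Haul time = 3067 / 550 = 5.576363636 min
Convert return speed to m/min: 49 * 1000/60 = 816.6666667 m/min
Return time = 3067 / 816.6666667 = 3.755510204 min
Total cycle time:
= 2.0 + 5.576363636 + 1.0 + 3.755510204 + 1.8
= 14.1319 min

14.1319 min


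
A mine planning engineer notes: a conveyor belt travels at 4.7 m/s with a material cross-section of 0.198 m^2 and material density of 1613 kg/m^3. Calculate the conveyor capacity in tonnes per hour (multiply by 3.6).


5403.8081 t/h

Volumetric flow = speed * area
= 4.7 * 0.198 = 0.9306 m^3/s
Mass flow = volumetric * density
= 0.9306 * 1613 = 1501.0578 kg/s
Convert to t/h: multiply by 3.6
Capacity = 1501.0578 * 3.6
= 5403.8081 t/h


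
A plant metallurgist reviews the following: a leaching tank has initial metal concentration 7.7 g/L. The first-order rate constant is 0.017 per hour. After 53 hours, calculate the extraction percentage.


Compute the exponent:
-k * t = -0.017 * 53 = -0.901
Remaining concentration:
C = 7.7 * exp(-0.901)
= 7.7 * 0.4061632933
= 3.127457358 g/L
Extracted = 7.7 - 3.127457358 = 4.572542642 g/L
Extraction % = 4.572542642 / 7.7 * 100
= 59.3837%

59.3837%


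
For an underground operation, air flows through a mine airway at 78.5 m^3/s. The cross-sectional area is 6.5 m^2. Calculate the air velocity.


12.0769 m/s

Velocity = flow rate / cross-sectional area
= 78.5 / 6.5
= 12.0769 m/s


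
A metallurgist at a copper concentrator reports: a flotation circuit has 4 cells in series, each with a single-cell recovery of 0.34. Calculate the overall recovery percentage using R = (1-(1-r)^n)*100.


81.0253%

Complement of single-cell recovery:
1 - r = 1 - 0.34 = 0.66
Raise to power n:
(1 - r)^4 = 0.66^4 = 0.18974736
Overall recovery:
R = (1 - 0.18974736) * 100
= 81.0253%


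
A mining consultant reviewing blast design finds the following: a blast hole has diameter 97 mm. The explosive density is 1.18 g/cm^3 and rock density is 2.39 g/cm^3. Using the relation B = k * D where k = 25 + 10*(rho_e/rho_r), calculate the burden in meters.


First, compute k:
rho_e / rho_r = 1.18 / 2.39 = 0.4937238494
k = 25 + 10 * 0.4937238494 = 29.93723849
Then, compute burden:
B = k * D / 1000 = 29.93723849 * 97 / 1000
= 2903.912134 / 1000
= 2.9039 m

2.9039 m


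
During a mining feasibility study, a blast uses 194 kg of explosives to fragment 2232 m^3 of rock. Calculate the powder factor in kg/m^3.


0.0869 kg/m^3

Powder factor = explosive mass / rock volume
= 194 / 2232
= 0.0869 kg/m^3


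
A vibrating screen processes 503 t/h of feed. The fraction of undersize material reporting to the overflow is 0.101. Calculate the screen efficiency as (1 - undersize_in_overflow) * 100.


Screen efficiency = (1 - fraction of undersize in overflow) * 100
= (1 - 0.101) * 100
= 0.899 * 100
= 89.9%

89.9%


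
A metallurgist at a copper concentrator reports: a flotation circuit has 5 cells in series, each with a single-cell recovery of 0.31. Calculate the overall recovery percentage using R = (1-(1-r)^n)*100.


84.3597%

Complement of single-cell recovery:
1 - r = 1 - 0.31 = 0.69
Raise to power n:
(1 - r)^5 = 0.69^5 = 0.1564031349
Overall recovery:
R = (1 - 0.1564031349) * 100
= 84.3597%


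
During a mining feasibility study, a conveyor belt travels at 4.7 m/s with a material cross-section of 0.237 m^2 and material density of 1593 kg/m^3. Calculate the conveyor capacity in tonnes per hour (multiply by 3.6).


Volumetric flow = speed * area
= 4.7 * 0.237 = 1.1139 m^3/s
Mass flow = volumetric * density
= 1.1139 * 1593 = 1774.4427 kg/s
Convert to t/h: multiply by 3.6
Capacity = 1774.4427 * 3.6
= 6387.9937 t/h

6387.9937 t/h


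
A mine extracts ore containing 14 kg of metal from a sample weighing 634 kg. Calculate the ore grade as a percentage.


Ore grade = (metal mass / ore mass) * 100
= (14 / 634) * 100
= 0.02208201893 * 100
= 2.2082%

2.2082%


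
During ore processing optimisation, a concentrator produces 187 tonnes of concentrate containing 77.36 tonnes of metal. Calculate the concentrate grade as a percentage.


41.369%

Grade = (metal in concentrate / concentrate mass) * 100
= (77.36 / 187) * 100
= 0.4136898396 * 100
= 41.369%


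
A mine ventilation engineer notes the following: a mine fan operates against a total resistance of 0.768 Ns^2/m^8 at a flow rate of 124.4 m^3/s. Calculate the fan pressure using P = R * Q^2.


11885.0765 Pa

Compute Q^2:
Q^2 = 124.4^2 = 15475.36
Compute pressure:
P = R * Q^2 = 0.768 * 15475.36
= 11885.0765 Pa


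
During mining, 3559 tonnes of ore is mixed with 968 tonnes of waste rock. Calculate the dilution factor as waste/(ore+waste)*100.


21.3828%

Total material = ore + waste
= 3559 + 968 = 4527 tonnes
Dilution = waste / total * 100
= 968 / 4527 * 100
= 0.2138281423 * 100
= 21.3828%


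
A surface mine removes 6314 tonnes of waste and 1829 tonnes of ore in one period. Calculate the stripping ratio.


Stripping ratio = waste tonnage / ore tonnage
= 6314 / 1829
= 3.4522

3.4522


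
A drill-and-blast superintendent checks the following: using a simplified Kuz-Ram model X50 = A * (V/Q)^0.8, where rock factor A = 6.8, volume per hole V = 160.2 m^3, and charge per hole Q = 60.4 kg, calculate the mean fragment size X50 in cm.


Compute V/Q:
V/Q = 160.2 / 60.4 = 2.652317881
Raise to the power 0.8:
(V/Q)^0.8 = 2.652317881^0.8 = 2.182229681
Multiply by A:
X50 = 6.8 * 2.182229681
= 14.8392 cm

14.8392 cm


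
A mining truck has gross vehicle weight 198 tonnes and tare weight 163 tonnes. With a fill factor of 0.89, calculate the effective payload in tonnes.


Maximum payload = gross - tare
= 198 - 163 = 35 tonnes
Effective payload = max payload * fill factor
= 35 * 0.89
= 31.15 tonnes

31.15 tonnes


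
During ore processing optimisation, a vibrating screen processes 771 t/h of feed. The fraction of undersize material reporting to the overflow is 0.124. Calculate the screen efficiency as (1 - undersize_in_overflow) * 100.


Screen efficiency = (1 - fraction of undersize in overflow) * 100
= (1 - 0.124) * 100
= 0.876 * 100
= 87.6%

87.6%


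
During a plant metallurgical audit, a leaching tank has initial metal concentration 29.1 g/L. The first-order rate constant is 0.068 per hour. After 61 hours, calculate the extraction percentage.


98.4204%

Compute the exponent:
-k * t = -0.068 * 61 = -4.148
Remaining concentration:
C = 29.1 * exp(-4.148)
= 29.1 * 0.01579597687
= 0.4596629268 g/L
Extracted = 29.1 - 0.4596629268 = 28.64033707 g/L
Extraction % = 28.64033707 / 29.1 * 100
= 98.4204%


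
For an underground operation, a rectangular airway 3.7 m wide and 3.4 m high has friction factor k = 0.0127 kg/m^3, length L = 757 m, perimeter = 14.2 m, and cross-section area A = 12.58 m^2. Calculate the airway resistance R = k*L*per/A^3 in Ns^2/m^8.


Compute the numerator:
k * L * per = 0.0127 * 757 * 14.2
= 136.51738
Compute the denominator:
A^3 = 12.58^3 = 1990.865512
Resistance:
R = 136.51738 / 1990.865512
= 0.0686 Ns^2/m^8

0.0686 Ns^2/m^8


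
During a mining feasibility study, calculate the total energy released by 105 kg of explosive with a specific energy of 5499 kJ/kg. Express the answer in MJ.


577.395 MJ

Energy = mass * specific_energy / 1000
= 105 * 5499 / 1000
= 577395 / 1000
= 577.395 MJ


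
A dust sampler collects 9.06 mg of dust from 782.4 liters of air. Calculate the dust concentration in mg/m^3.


11.5798 mg/m^3

Convert liters to m^3: 1 m^3 = 1000 L
Concentration = mass / volume * 1000
= 9.06 / 782.4 * 1000
= 0.0115797546 * 1000
= 11.5798 mg/m^3


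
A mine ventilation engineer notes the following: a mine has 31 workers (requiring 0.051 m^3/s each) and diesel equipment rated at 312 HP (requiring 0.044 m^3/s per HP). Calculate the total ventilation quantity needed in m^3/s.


15.309 m^3/s

Airflow for workers:
Q_people = 31 * 0.051 = 1.581 m^3/s
Airflow for diesel equipment:
Q_diesel = 312 * 0.044 = 13.728 m^3/s
Total ventilation:
Q_total = 1.581 + 13.728
= 15.309 m^3/s


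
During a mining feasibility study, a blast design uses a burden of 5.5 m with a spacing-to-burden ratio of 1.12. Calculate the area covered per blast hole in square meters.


First, find the spacing:
Spacing = burden * ratio = 5.5 * 1.12
= 6.16 m
Then, calculate the area:
Area = burden * spacing = 5.5 * 6.16
= 33.88 m^2

33.88 m^2


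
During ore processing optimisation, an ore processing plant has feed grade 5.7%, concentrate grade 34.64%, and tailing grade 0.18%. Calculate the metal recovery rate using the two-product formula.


Using the two-product formula:
R = 100 * c * (f - t) / (f * (c - t))
Numerator = 100 * 34.64 * (5.7 - 0.18)
= 100 * 34.64 * 5.52
= 19121.28
Denominator = 5.7 * (34.64 - 0.18)
= 5.7 * 34.46
= 196.422
R = 19121.28 / 196.422
= 97.348%

97.348%


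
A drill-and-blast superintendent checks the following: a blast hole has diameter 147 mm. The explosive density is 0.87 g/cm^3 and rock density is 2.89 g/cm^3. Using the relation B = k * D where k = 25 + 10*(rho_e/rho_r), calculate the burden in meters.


First, compute k:
rho_e / rho_r = 0.87 / 2.89 = 0.3010380623
k = 25 + 10 * 0.3010380623 = 28.01038062
Then, compute burden:
B = k * D / 1000 = 28.01038062 * 147 / 1000
= 4117.525952 / 1000
= 4.1175 m

4.1175 m


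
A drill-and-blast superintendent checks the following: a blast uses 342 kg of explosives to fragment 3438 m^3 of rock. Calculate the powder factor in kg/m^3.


Powder factor = explosive mass / rock volume
= 342 / 3438
= 0.0995 kg/m^3

0.0995 kg/m^3


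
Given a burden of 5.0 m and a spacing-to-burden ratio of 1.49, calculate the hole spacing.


Spacing = burden * ratio
= 5.0 * 1.49
= 7.45 m

7.45 m


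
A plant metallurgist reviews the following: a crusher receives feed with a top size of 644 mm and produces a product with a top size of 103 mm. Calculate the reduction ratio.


Reduction ratio = feed size / product size
= 644 / 103
= 6.2524

6.2524


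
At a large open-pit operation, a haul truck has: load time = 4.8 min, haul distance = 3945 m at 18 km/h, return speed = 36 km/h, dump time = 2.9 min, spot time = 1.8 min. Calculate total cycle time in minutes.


Convert haul speed to m/min: 18 * 1000/60 = 300 m/min
Haul time = 3945 / 300 = 13.15 min
Convert return speed to m/min: 36 * 1000/60 = 600 m/min
Return time = 3945 / 600 = 6.575 min
Total cycle time:
= 4.8 + 13.15 + 2.9 + 6.575 + 1.8
= 29.225 min

29.225 min


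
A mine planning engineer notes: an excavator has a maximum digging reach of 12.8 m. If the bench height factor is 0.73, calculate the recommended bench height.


Bench height = reach * factor
= 12.8 * 0.73
= 9.344 m

9.344 m


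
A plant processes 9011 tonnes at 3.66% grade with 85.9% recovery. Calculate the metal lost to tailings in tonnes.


Total metal in feed:
= 9011 * 3.66 / 100 = 329.8026 tonnes
Metal recovered:
= 329.8026 * 85.9 / 100 = 283.3004334 tonnes
Metal lost to tailings:
= 329.8026 - 283.3004334
= 46.5022 tonnes

46.5022 tonnes


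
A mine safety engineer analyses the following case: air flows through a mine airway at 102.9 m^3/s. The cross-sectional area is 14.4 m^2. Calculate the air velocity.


Velocity = flow rate / cross-sectional area
= 102.9 / 14.4
= 7.1458 m/s

7.1458 m/s


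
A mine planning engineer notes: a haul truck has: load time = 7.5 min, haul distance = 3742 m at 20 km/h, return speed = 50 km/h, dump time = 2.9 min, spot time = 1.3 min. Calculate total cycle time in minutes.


27.4164 min

Convert haul speed to m/min: 20 * 1000/60 = 333.3333333 m/min
Haul time = 3742 / 333.3333333 = 11.226 min
Convert return speed to m/min: 50 * 1000/60 = 833.3333333 m/min
Return time = 3742 / 833.3333333 = 4.4904 min
Total cycle time:
= 7.5 + 11.226 + 2.9 + 4.4904 + 1.3
= 27.4164 min


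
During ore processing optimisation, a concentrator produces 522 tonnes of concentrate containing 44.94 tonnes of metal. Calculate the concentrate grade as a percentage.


Grade = (metal in concentrate / concentrate mass) * 100
= (44.94 / 522) * 100
= 0.08609195402 * 100
= 8.6092%

8.6092%


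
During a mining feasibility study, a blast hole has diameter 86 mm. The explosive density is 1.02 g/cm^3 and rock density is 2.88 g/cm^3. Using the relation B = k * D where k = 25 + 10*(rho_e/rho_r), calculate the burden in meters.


First, compute k:
rho_e / rho_r = 1.02 / 2.88 = 0.3541666667
k = 25 + 10 * 0.3541666667 = 28.54166667
Then, compute burden:
B = k * D / 1000 = 28.54166667 * 86 / 1000
= 2454.583333 / 1000
= 2.4546 m

2.4546 m


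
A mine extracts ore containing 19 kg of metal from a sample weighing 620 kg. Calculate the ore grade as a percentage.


Ore grade = (metal mass / ore mass) * 100
= (19 / 620) * 100
= 0.03064516129 * 100
= 3.0645%

3.0645%


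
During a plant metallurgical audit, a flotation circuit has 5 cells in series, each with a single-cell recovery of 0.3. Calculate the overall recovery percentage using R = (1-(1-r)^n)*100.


Complement of single-cell recovery:
1 - r = 1 - 0.3 = 0.7
Raise to power n:
(1 - r)^5 = 0.7^5 = 0.16807
Overall recovery:
R = (1 - 0.16807) * 100
= 83.193%

83.193%


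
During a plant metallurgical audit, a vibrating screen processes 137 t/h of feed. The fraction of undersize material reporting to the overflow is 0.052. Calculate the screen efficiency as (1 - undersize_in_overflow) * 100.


94.8%

Screen efficiency = (1 - fraction of undersize in overflow) * 100
= (1 - 0.052) * 100
= 0.948 * 100
= 94.8%


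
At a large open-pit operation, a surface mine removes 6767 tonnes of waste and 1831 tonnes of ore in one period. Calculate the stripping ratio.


Stripping ratio = waste tonnage / ore tonnage
= 6767 / 1831
= 3.6958

3.6958


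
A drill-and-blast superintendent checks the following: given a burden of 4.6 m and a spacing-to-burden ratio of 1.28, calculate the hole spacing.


5.888 m

Spacing = burden * ratio
= 4.6 * 1.28
= 5.888 m


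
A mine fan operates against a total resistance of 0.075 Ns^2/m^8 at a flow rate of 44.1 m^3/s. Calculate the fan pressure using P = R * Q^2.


145.8608 Pa

Compute Q^2:
Q^2 = 44.1^2 = 1944.81
Compute pressure:
P = R * Q^2 = 0.075 * 1944.81
= 145.8608 Pa


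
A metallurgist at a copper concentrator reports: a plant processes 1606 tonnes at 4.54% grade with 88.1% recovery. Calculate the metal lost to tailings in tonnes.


8.6766 tonnes

Total metal in feed:
= 1606 * 4.54 / 100 = 72.9124 tonnes
Metal recovered:
= 72.9124 * 88.1 / 100 = 64.2358244 tonnes
Metal lost to tailings:
= 72.9124 - 64.2358244
= 8.6766 tonnes


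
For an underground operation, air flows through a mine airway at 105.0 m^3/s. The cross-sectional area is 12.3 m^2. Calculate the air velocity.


Velocity = flow rate / cross-sectional area
= 105.0 / 12.3
= 8.5366 m/s

8.5366 m/s


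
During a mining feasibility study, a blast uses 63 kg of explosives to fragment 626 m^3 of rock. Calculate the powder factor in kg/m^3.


Powder factor = explosive mass / rock volume
= 63 / 626
= 0.1006 kg/m^3

0.1006 kg/m^3


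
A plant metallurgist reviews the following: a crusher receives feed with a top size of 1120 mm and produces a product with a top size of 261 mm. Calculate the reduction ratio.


4.2912

Reduction ratio = feed size / product size
= 1120 / 261
= 4.2912


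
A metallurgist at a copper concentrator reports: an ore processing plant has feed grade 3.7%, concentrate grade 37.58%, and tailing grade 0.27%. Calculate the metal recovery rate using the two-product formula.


Using the two-product formula:
R = 100 * c * (f - t) / (f * (c - t))
Numerator = 100 * 37.58 * (3.7 - 0.27)
= 100 * 37.58 * 3.43
= 12889.94
Denominator = 3.7 * (37.58 - 0.27)
= 3.7 * 37.31
= 138.047
R = 12889.94 / 138.047
= 93.3736%

93.3736%


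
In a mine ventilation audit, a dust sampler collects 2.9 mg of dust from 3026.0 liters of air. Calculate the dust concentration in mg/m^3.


Convert liters to m^3: 1 m^3 = 1000 L
Concentration = mass / volume * 1000
= 2.9 / 3026.0 * 1000
= 0.0009583608724 * 1000
= 0.9584 mg/m^3

0.9584 mg/m^3


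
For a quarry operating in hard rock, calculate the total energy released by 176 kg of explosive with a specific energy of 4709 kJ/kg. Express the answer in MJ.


828.784 MJ

Energy = mass * specific_energy / 1000
= 176 * 4709 / 1000
= 828784 / 1000
= 828.784 MJ


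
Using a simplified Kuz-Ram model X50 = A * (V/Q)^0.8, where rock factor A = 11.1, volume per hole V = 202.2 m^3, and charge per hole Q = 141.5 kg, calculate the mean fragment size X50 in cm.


Compute V/Q:
V/Q = 202.2 / 141.5 = 1.428975265
Raise to the power 0.8:
(V/Q)^0.8 = 1.428975265^0.8 = 1.330514982
Multiply by A:
X50 = 11.1 * 1.330514982
= 14.7687 cm

14.7687 cm


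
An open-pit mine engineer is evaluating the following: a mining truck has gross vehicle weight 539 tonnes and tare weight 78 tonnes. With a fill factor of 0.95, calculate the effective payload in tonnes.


437.95 tonnes

Maximum payload = gross - tare
= 539 - 78 = 461 tonnes
Effective payload = max payload * fill factor
= 461 * 0.95
= 437.95 tonnes


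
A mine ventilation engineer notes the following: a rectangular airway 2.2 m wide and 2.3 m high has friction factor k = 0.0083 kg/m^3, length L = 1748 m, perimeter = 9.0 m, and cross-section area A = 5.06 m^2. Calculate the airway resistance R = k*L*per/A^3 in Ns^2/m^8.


Compute the numerator:
k * L * per = 0.0083 * 1748 * 9.0
= 130.5756
Compute the denominator:
A^3 = 5.06^3 = 129.554216
Resistance:
R = 130.5756 / 129.554216
= 1.0079 Ns^2/m^8

1.0079 Ns^2/m^8


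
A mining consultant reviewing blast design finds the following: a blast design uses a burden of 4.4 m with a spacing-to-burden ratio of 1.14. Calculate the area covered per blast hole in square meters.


22.0704 m^2

First, find the spacing:
Spacing = burden * ratio = 4.4 * 1.14
= 5.016 m
Then, calculate the area:
Area = burden * spacing = 4.4 * 5.016
= 22.0704 m^2


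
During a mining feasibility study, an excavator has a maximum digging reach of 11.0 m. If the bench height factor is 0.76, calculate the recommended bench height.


8.36 m

Bench height = reach * factor
= 11.0 * 0.76
= 8.36 m


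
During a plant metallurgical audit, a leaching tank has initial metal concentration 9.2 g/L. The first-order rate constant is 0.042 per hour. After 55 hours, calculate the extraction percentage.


90.0739%

Compute the exponent:
-k * t = -0.042 * 55 = -2.31
Remaining concentration:
C = 9.2 * exp(-2.31)
= 9.2 * 0.09926125156
= 0.9132035143 g/L
Extracted = 9.2 - 0.9132035143 = 8.286796486 g/L
Extraction % = 8.286796486 / 9.2 * 100
= 90.0739%


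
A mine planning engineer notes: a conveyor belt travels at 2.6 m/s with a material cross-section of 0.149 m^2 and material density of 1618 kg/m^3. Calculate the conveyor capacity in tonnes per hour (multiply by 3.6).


2256.5275 t/h

Volumetric flow = speed * area
= 2.6 * 0.149 = 0.3874 m^3/s
Mass flow = volumetric * density
= 0.3874 * 1618 = 626.8132 kg/s
Convert to t/h: multiply by 3.6
Capacity = 626.8132 * 3.6
= 2256.5275 t/h


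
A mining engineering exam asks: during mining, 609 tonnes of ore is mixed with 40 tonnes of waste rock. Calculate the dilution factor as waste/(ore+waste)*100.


6.1633%

Total material = ore + waste
= 609 + 40 = 649 tonnes
Dilution = waste / total * 100
= 40 / 649 * 100
= 0.06163328197 * 100
= 6.1633%


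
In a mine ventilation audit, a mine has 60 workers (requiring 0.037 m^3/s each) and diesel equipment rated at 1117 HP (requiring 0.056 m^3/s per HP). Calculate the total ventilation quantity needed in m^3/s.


Airflow for workers:
Q_people = 60 * 0.037 = 2.22 m^3/s
Airflow for diesel equipment:
Q_diesel = 1117 * 0.056 = 62.552 m^3/s
Total ventilation:
Q_total = 2.22 + 62.552
= 64.772 m^3/s

64.772 m^3/s


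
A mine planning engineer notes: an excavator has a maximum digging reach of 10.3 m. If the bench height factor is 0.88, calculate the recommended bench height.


Bench height = reach * factor
= 10.3 * 0.88
= 9.064 m

9.064 m


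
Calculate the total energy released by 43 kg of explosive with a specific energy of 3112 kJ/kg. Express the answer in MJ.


133.816 MJ

Energy = mass * specific_energy / 1000
= 43 * 3112 / 1000
= 133816 / 1000
= 133.816 MJ


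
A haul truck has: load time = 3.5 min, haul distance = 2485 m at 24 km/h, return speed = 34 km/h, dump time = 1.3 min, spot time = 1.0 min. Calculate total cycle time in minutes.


16.3978 min

Convert haul speed to m/min: 24 * 1000/60 = 400 m/min
Haul time = 2485 / 400 = 6.2125 min
Convert return speed to m/min: 34 * 1000/60 = 566.6666667 m/min
Return time = 2485 / 566.6666667 = 4.385294118 min
Total cycle time:
= 3.5 + 6.2125 + 1.3 + 4.385294118 + 1.0
= 16.3978 min


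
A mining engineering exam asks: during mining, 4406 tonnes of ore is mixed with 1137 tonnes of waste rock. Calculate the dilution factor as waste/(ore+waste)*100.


20.5124%

Total material = ore + waste
= 4406 + 1137 = 5543 tonnes
Dilution = waste / total * 100
= 1137 / 5543 * 100
= 0.2051235793 * 100
= 20.5124%


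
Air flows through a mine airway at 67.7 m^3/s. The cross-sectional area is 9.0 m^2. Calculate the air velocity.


Velocity = flow rate / cross-sectional area
= 67.7 / 9.0
= 7.5222 m/s

7.5222 m/s


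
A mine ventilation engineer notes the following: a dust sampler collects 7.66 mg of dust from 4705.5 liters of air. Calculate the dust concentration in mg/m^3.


1.6279 mg/m^3

Convert liters to m^3: 1 m^3 = 1000 L
Concentration = mass / volume * 1000
= 7.66 / 4705.5 * 1000
= 0.001627882265 * 1000
= 1.6279 mg/m^3


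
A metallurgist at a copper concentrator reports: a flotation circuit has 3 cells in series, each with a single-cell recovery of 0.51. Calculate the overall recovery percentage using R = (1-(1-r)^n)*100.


88.2351%

Complement of single-cell recovery:
1 - r = 1 - 0.51 = 0.49
Raise to power n:
(1 - r)^3 = 0.49^3 = 0.117649
Overall recovery:
R = (1 - 0.117649) * 100
= 88.2351%


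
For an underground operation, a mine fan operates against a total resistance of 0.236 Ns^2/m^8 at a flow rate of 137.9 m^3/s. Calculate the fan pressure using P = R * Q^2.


4487.8728 Pa

Compute Q^2:
Q^2 = 137.9^2 = 19016.41
Compute pressure:
P = R * Q^2 = 0.236 * 19016.41
= 4487.8728 Pa


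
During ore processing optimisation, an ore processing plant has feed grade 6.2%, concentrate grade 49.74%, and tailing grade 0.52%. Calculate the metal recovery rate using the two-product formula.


Using the two-product formula:
R = 100 * c * (f - t) / (f * (c - t))
Numerator = 100 * 49.74 * (6.2 - 0.52)
= 100 * 49.74 * 5.68
= 28252.32
Denominator = 6.2 * (49.74 - 0.52)
= 6.2 * 49.22
= 305.164
R = 28252.32 / 305.164
= 92.5808%

92.5808%


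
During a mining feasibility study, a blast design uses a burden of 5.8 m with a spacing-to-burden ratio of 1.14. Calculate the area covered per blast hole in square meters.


First, find the spacing:
Spacing = burden * ratio = 5.8 * 1.14
= 6.612 m
Then, calculate the area:
Area = burden * spacing = 5.8 * 6.612
= 38.3496 m^2

38.3496 m^2


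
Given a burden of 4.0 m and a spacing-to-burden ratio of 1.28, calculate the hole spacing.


Spacing = burden * ratio
= 4.0 * 1.28
= 5.12 m

5.12 m


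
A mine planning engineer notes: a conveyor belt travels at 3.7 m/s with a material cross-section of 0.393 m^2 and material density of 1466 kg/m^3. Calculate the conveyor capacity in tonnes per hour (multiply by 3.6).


7674.1582 t/h

Volumetric flow = speed * area
= 3.7 * 0.393 = 1.4541 m^3/s
Mass flow = volumetric * density
= 1.4541 * 1466 = 2131.7106 kg/s
Convert to t/h: multiply by 3.6
Capacity = 2131.7106 * 3.6
= 7674.1582 t/h


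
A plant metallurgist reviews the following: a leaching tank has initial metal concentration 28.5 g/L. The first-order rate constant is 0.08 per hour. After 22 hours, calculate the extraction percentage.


Compute the exponent:
-k * t = -0.08 * 22 = -1.76
Remaining concentration:
C = 28.5 * exp(-1.76)
= 28.5 * 0.1720448638
= 4.903278619 g/L
Extracted = 28.5 - 4.903278619 = 23.59672138 g/L
Extraction % = 23.59672138 / 28.5 * 100
= 82.7955%

82.7955%


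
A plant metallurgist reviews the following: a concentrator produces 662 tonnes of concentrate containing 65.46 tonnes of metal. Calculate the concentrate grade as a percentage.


Grade = (metal in concentrate / concentrate mass) * 100
= (65.46 / 662) * 100
= 0.09888217523 * 100
= 9.8882%

9.8882%


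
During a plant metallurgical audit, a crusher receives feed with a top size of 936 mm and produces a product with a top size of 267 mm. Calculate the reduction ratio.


Reduction ratio = feed size / product size
= 936 / 267
= 3.5056

3.5056


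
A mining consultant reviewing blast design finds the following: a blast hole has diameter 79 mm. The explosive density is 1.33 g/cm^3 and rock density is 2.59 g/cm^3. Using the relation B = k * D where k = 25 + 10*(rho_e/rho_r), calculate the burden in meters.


2.3807 m

First, compute k:
rho_e / rho_r = 1.33 / 2.59 = 0.5135135135
k = 25 + 10 * 0.5135135135 = 30.13513514
Then, compute burden:
B = k * D / 1000 = 30.13513514 * 79 / 1000
= 2380.675676 / 1000
= 2.3807 m


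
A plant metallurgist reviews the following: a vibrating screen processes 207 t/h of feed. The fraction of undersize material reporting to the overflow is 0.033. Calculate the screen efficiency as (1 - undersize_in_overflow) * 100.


Screen efficiency = (1 - fraction of undersize in overflow) * 100
= (1 - 0.033) * 100
= 0.967 * 100
= 96.7%

96.7%


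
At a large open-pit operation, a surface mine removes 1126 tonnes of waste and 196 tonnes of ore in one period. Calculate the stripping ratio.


5.7449

Stripping ratio = waste tonnage / ore tonnage
= 1126 / 196
= 5.7449


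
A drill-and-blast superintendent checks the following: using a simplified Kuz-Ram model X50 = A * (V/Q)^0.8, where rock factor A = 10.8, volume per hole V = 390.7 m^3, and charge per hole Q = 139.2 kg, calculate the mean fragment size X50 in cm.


Compute V/Q:
V/Q = 390.7 / 139.2 = 2.806752874
Raise to the power 0.8:
(V/Q)^0.8 = 2.806752874^0.8 = 2.283301914
Multiply by A:
X50 = 10.8 * 2.283301914
= 24.6597 cm

24.6597 cm


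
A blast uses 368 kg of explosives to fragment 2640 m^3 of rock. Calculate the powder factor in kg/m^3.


0.1394 kg/m^3

Powder factor = explosive mass / rock volume
= 368 / 2640
= 0.1394 kg/m^3


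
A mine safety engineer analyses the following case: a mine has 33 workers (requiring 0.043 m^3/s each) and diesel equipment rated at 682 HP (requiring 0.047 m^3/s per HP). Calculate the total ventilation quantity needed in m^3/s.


33.473 m^3/s

Airflow for workers:
Q_people = 33 * 0.043 = 1.419 m^3/s
Airflow for diesel equipment:
Q_diesel = 682 * 0.047 = 32.054 m^3/s
Total ventilation:
Q_total = 1.419 + 32.054
= 33.473 m^3/s


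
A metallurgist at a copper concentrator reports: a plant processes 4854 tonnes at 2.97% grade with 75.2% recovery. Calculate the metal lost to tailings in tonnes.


Total metal in feed:
= 4854 * 2.97 / 100 = 144.1638 tonnes
Metal recovered:
= 144.1638 * 75.2 / 100 = 108.4111776 tonnes
Metal lost to tailings:
= 144.1638 - 108.4111776
= 35.7526 tonnes

35.7526 tonnes


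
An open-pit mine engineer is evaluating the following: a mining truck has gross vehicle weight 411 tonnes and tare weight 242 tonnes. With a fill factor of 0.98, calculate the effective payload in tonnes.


Maximum payload = gross - tare
= 411 - 242 = 169 tonnes
Effective payload = max payload * fill factor
= 169 * 0.98
= 165.62 tonnes

165.62 tonnes


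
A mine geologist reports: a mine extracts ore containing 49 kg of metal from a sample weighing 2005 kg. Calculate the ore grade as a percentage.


2.4439%

Ore grade = (metal mass / ore mass) * 100
= (49 / 2005) * 100
= 0.02443890274 * 100
= 2.4439%


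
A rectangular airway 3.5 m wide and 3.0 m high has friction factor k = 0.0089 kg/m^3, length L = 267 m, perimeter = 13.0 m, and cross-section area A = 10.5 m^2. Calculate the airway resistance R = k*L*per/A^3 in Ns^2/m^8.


Compute the numerator:
k * L * per = 0.0089 * 267 * 13.0
= 30.8919
Compute the denominator:
A^3 = 10.5^3 = 1157.625
Resistance:
R = 30.8919 / 1157.625
= 0.0267 Ns^2/m^8

0.0267 Ns^2/m^8


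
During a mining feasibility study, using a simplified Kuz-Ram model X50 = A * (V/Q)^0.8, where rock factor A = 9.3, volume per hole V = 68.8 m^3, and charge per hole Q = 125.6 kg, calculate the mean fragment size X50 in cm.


Compute V/Q:
V/Q = 68.8 / 125.6 = 0.5477707006
Raise to the power 0.8:
(V/Q)^0.8 = 0.5477707006^0.8 = 0.6178442924
Multiply by A:
X50 = 9.3 * 0.6178442924
= 5.746 cm

5.746 cm


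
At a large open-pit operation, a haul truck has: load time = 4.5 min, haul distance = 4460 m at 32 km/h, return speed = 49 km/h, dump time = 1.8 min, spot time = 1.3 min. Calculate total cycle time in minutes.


Convert haul speed to m/min: 32 * 1000/60 = 533.3333333 m/min
Haul time = 4460 / 533.3333333 = 8.3625 min
Convert return speed to m/min: 49 * 1000/60 = 816.6666667 m/min
Return time = 4460 / 816.6666667 = 5.46122449 min
Total cycle time:
= 4.5 + 8.3625 + 1.8 + 5.46122449 + 1.3
= 21.4237 min

21.4237 min


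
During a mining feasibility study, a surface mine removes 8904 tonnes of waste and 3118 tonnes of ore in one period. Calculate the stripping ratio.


2.8557

Stripping ratio = waste tonnage / ore tonnage
= 8904 / 3118
= 2.8557


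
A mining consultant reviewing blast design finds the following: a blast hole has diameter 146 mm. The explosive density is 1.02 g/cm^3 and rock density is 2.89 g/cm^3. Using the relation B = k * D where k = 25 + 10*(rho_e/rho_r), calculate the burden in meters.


4.1653 m

First, compute k:
rho_e / rho_r = 1.02 / 2.89 = 0.3529411765
k = 25 + 10 * 0.3529411765 = 28.52941176
Then, compute burden:
B = k * D / 1000 = 28.52941176 * 146 / 1000
= 4165.294118 / 1000
= 4.1653 m


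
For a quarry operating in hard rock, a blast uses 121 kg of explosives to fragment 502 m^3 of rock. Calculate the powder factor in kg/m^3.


Powder factor = explosive mass / rock volume
= 121 / 502
= 0.241 kg/m^3

0.241 kg/m^3


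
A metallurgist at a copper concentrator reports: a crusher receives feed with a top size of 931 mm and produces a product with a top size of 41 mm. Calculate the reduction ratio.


Reduction ratio = feed size / product size
= 931 / 41
= 22.7073

22.7073


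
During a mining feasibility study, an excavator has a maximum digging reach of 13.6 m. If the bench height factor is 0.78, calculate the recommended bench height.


Bench height = reach * factor
= 13.6 * 0.78
= 10.608 m

10.608 m


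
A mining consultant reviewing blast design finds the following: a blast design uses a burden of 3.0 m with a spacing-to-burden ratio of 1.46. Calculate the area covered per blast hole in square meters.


13.14 m^2

First, find the spacing:
Spacing = burden * ratio = 3.0 * 1.46
= 4.38 m
Then, calculate the area:
Area = burden * spacing = 3.0 * 4.38
= 13.14 m^2


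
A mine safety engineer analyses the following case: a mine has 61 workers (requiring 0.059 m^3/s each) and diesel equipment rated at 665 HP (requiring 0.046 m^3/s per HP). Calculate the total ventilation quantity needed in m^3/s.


Airflow for workers:
Q_people = 61 * 0.059 = 3.599 m^3/s
Airflow for diesel equipment:
Q_diesel = 665 * 0.046 = 30.59 m^3/s
Total ventilation:
Q_total = 3.599 + 30.59
= 34.189 m^3/s

34.189 m^3/s


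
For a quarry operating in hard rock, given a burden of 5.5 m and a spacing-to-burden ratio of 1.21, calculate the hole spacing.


Spacing = burden * ratio
= 5.5 * 1.21
= 6.655 m

6.655 m


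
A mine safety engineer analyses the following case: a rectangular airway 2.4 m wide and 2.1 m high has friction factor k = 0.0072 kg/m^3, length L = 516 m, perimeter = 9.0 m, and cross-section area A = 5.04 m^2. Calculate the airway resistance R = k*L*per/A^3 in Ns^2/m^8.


Compute the numerator:
k * L * per = 0.0072 * 516 * 9.0
= 33.4368
Compute the denominator:
A^3 = 5.04^3 = 128.024064
Resistance:
R = 33.4368 / 128.024064
= 0.2612 Ns^2/m^8

0.2612 Ns^2/m^8


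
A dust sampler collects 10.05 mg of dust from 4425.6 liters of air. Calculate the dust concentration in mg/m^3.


Convert liters to m^3: 1 m^3 = 1000 L
Concentration = mass / volume * 1000
= 10.05 / 4425.6 * 1000
= 0.002270878525 * 1000
= 2.2709 mg/m^3

2.2709 mg/m^3


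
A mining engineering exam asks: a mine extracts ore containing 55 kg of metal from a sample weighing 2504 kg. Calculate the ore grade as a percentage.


2.1965%

Ore grade = (metal mass / ore mass) * 100
= (55 / 2504) * 100
= 0.02196485623 * 100
= 2.1965%


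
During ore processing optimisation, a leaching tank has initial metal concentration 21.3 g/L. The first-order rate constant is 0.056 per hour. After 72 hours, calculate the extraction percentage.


98.2261%

Compute the exponent:
-k * t = -0.056 * 72 = -4.032
Remaining concentration:
C = 21.3 * exp(-4.032)
= 21.3 * 0.01773881682
= 0.3778367982 g/L
Extracted = 21.3 - 0.3778367982 = 20.9221632 g/L
Extraction % = 20.9221632 / 21.3 * 100
= 98.2261%


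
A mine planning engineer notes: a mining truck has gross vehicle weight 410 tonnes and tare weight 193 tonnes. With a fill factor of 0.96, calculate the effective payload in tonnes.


208.32 tonnes

Maximum payload = gross - tare
= 410 - 193 = 217 tonnes
Effective payload = max payload * fill factor
= 217 * 0.96
= 208.32 tonnes


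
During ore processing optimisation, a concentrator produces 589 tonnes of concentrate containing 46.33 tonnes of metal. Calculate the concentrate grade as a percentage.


Grade = (metal in concentrate / concentrate mass) * 100
= (46.33 / 589) * 100
= 0.07865874363 * 100
= 7.8659%

7.8659%


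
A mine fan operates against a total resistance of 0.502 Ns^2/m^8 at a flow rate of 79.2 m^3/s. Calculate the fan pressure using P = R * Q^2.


3148.8653 Pa

Compute Q^2:
Q^2 = 79.2^2 = 6272.64
Compute pressure:
P = R * Q^2 = 0.502 * 6272.64
= 3148.8653 Pa


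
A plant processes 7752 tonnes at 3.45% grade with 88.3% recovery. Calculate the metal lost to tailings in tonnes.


Total metal in feed:
= 7752 * 3.45 / 100 = 267.444 tonnes
Metal recovered:
= 267.444 * 88.3 / 100 = 236.153052 tonnes
Metal lost to tailings:
= 267.444 - 236.153052
= 31.2909 tonnes

31.2909 tonnes
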